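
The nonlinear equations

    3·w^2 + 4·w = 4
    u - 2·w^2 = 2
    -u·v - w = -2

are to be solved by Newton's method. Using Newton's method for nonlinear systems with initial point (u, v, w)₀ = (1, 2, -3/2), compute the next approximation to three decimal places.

At (1, 2, -3/2): F = (-3.250, -5.500, 1.500).
Jacobian J = [[0, 0, 6·w + 4], [1, 0, -4·w], [-v, -u, -1]].
At the point, J = [[0.000, 0.000, -5.000], [1.000, 0.000, 6.000], [-2.000, -1.000, -1.000]] (det J = 5.000).
Solving J·Δ = −F gives Δ = (9.400, -16.650, -0.650).
Then the next iterate is (u, v, w)₁ = (10.400, -14.650, -2.150).

(10.400, -14.650, -2.150)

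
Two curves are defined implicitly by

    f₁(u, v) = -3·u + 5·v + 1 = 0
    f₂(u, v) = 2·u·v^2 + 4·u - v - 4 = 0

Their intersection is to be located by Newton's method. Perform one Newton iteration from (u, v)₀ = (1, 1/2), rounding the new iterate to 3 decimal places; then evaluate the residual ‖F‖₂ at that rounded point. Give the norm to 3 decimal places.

0.014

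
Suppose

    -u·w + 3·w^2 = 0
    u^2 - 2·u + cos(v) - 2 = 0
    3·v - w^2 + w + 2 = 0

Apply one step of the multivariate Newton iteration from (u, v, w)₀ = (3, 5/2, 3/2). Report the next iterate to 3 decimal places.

At (3, 5/2, 3/2): F = (2.250, 0.19886, 8.750).
Jacobian J = [[-w, 0, -u + 6·w], [2·u - 2, -sin(v), 0], [0, 3, -2·w + 1]].
At the point, J = [[-1.500, 0.000, 6.000], [4.000, -0.59847, 0.000], [0.000, 3.000, -2.000]] (det J = 70.20458).
Solving J·Δ = −F gives Δ = (-0.537, -3.256, -0.509).
Then the next iterate is (u, v, w)₁ = (2.463, -0.756, 0.991).

(2.463, -0.756, 0.991)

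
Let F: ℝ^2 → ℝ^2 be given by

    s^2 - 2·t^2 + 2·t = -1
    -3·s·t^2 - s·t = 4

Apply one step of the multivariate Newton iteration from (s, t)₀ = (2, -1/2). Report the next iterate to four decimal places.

(0.1176, 0.5074)

At (2, -1/2): F = (3.5000, -4.5000).
Jacobian J = [[2·s, -4·t + 2], [-3·t^2 - t, -6·s·t - s]].
At the point, J = [[4.0000, 4.0000], [-0.2500, 4.0000]] (det J = 17.0000).
Solving J·Δ = −F gives Δ = (-1.8824, 1.0074).
Then the next iterate is (s, t)₁ = (0.1176, 0.5074).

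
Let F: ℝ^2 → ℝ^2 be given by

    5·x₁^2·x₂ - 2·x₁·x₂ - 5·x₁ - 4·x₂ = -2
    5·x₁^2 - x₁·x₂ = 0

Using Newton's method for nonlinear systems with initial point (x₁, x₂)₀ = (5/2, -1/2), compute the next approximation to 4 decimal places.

(1.2283, -0.4711)

At (5/2, -1/2): F = (-21.6250, 32.5000).
Jacobian J = [[10·x₁·x₂ - 2·x₂ - 5, 5·x₁^2 - 2·x₁ - 4], [10·x₁ - x₂, -x₁]].
At the point, J = [[-16.5000, 22.2500], [25.5000, -2.5000]] (det J = -526.1250).
Solving J·Δ = −F gives Δ = (-1.2717, 0.0289).
Then the next iterate is (x₁, x₂)₁ = (1.2283, -0.4711).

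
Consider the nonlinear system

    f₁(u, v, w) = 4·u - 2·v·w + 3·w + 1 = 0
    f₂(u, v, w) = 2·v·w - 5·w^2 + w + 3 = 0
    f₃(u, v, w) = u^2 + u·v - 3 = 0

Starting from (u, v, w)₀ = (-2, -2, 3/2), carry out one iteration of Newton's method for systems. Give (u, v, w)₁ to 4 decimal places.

At (-2, -2, 3/2): F = (3.5000, -12.7500, 5.0000).
Jacobian J = [[4, -2·w, -2·v + 3], [0, 2·w, 2·v - 10·w + 1], [2·u + v, u, 0]].
At the point, J = [[4.0000, -3.0000, 7.0000], [0.0000, 3.0000, -18.0000], [-6.0000, -2.0000, 0.0000]] (det J = -342.0000).
Solving J·Δ = −F gives Δ = (0.6360, 0.5921, -0.6096).
Then the next iterate is (u, v, w)₁ = (-1.3640, -1.4079, 0.8904).

(-1.3640, -1.4079, 0.8904)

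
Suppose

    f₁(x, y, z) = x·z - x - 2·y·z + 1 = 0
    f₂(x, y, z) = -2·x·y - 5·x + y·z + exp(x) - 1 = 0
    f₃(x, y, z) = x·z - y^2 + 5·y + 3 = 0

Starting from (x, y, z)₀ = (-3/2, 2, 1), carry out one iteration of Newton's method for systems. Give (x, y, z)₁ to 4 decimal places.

(-1.8656, -3.1458, 2.3257)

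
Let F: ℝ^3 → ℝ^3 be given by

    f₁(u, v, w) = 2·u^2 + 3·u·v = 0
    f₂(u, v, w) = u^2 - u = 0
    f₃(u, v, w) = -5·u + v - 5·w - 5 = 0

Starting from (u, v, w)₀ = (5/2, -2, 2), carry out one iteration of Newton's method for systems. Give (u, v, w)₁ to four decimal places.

(1.5625, -1.1667, -2.7958)

At (5/2, -2, 2): F = (-2.5000, 3.7500, -29.5000).
Jacobian J = [[4·u + 3·v, 3·u, 0], [2·u - 1, 0, 0], [-5, 1, -5]].
At the point, J = [[4.0000, 7.5000, 0.0000], [4.0000, 0.0000, 0.0000], [-5.0000, 1.0000, -5.0000]] (det J = 150.0000).
Solving J·Δ = −F gives Δ = (-0.9375, 0.8333, -4.7958).
Then the next iterate is (u, v, w)₁ = (1.5625, -1.1667, -2.7958).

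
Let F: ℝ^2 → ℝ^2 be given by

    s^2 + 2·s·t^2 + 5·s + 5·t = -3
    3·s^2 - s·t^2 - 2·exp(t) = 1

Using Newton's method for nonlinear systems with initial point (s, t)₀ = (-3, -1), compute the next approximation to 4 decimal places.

At (-3, -1): F = (-14.0000, 28.264241).
Jacobian J = [[2·s + 2·t^2 + 5, 4·s·t + 5], [6·s - t^2, -2·s·t - 2·exp(t)]].
At the point, J = [[1.0000, 17.0000], [-19.0000, -6.735759]] (det J = 316.264241).
Solving J·Δ = −F gives Δ = (1.2211, 0.7517).
Then the next iterate is (s, t)₁ = (-1.7789, -0.2483).

(-1.7789, -0.2483)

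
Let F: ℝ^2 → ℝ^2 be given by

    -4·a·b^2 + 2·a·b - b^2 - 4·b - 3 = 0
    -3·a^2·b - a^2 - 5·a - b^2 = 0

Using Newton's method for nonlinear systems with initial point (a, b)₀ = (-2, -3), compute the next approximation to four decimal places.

(-1.2829, -1.9224)

At (-2, -3): F = (84.0000, 33.0000).
Jacobian J = [[-4·b^2 + 2·b, -8·a·b + 2·a - 2·b - 4], [-6·a·b - 2·a - 5, -3·a^2 - 2·b]].
At the point, J = [[-42.0000, -50.0000], [-37.0000, -6.0000]] (det J = -1598.0000).
Solving J·Δ = −F gives Δ = (0.7171, 1.0776).
Then the next iterate is (a, b)₁ = (-1.2829, -1.9224).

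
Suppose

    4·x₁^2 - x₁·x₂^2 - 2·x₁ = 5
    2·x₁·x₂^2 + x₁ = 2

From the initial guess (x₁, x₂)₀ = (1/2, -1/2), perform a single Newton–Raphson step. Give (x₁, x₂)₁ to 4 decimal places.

(2.8000, 1.7000)

At (1/2, -1/2): F = (-5.1250, -1.2500).
Jacobian J = [[8·x₁ - x₂^2 - 2, -2·x₁·x₂], [2·x₂^2 + 1, 4·x₁·x₂]].
At the point, J = [[1.7500, 0.5000], [1.5000, -1.0000]] (det J = -2.5000).
Solving J·Δ = −F gives Δ = (2.3000, 2.2000).
Then the next iterate is (x₁, x₂)₁ = (2.8000, 1.7000).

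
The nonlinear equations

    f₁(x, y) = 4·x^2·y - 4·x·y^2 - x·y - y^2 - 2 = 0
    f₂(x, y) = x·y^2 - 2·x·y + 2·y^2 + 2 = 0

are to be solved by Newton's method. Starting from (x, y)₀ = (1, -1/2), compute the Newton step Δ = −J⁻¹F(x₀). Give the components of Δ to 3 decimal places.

(0.500, 0.875)

At (1, -1/2): F = (-4.750, 3.750).
Jacobian J = [[8·x·y - 4·y^2 - y, 4·x^2 - 8·x·y - x - 2·y], [y^2 - 2·y, 2·x·y - 2·x + 4·y]].
At the point, J = [[-4.500, 8.000], [1.250, -5.000]] (det J = 12.500).
Solving J·Δ = −F gives Δ = (0.500, 0.875).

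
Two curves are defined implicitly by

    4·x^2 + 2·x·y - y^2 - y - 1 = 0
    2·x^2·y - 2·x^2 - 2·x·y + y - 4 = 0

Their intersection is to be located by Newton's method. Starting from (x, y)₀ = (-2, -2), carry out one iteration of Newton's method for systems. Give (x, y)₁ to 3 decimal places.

(-0.987, -1.259)

At (-2, -2): F = (21.000, -38.000).
Jacobian J = [[8·x + 2·y, 2·x - 2·y - 1], [4·x·y - 4·x - 2·y, 2·x^2 - 2·x + 1]].
At the point, J = [[-20.000, -1.000], [28.000, 13.000]] (det J = -232.000).
Solving J·Δ = −F gives Δ = (1.013, 0.741).
Then the next iterate is (x, y)₁ = (-0.987, -1.259).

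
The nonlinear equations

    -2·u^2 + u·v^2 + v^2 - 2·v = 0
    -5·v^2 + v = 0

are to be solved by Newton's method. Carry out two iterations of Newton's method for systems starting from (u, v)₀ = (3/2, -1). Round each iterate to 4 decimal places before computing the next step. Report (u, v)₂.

(0.4528, -0.1863)

At (3/2, -1): F = (0.0000, -6.0000).
Jacobian J = [[-4·u + v^2, 2·u·v + 2·v - 2], [0, -10·v + 1]].
At the point, J = [[-5.0000, -7.0000], [0.0000, 11.0000]] (det J = -55.0000).
Solving J·Δ = −F gives Δ = (-0.7636, 0.5455).
Then the next iterate is (u, v)₁ = (0.7364, -0.4545).
Round to (0.7364, -0.4545) and repeat: F = (0.183119, -1.487351), J = [[-2.739030, -3.578388], [0.0000, 5.5450]].
Δ = (-0.2836, 0.2682), so (u, v)₂ = (0.4528, -0.1863).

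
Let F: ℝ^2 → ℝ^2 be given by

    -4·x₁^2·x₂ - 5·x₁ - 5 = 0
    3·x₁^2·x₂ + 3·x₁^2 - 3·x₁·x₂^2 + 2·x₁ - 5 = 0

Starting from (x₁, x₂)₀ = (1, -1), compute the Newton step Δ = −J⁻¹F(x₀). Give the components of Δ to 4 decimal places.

At (1, -1): F = (-6.0000, -6.0000).
Jacobian J = [[-8·x₁·x₂ - 5, -4·x₁^2], [6·x₁·x₂ + 6·x₁ - 3·x₂^2 + 2, 3·x₁^2 - 6·x₁·x₂]].
At the point, J = [[3.0000, -4.0000], [-1.0000, 9.0000]] (det J = 23.0000).
Solving J·Δ = −F gives Δ = (3.3913, 1.0435).

(3.3913, 1.0435)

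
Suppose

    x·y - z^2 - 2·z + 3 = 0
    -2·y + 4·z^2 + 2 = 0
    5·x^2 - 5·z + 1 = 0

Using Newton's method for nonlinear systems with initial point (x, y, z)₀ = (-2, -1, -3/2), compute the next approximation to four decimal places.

(-0.7387, 1.5717, -0.8453)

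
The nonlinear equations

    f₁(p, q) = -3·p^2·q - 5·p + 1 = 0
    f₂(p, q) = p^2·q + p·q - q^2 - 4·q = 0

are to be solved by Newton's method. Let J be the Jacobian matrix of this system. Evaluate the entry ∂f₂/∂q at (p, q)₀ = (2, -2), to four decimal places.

6.0000

∂f₂/∂q = p^2 + p - 2·q - 4.
At (2, -2) this is 6.0000.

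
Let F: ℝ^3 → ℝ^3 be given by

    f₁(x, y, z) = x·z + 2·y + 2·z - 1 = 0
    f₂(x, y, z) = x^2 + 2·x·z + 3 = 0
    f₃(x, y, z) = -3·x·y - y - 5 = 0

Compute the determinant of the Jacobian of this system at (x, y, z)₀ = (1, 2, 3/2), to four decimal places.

-72.0000

J = [[z, 2, x + 2], [2·x + 2·z, 0, 2·x], [-3·y, -3·x - 1, 0]].
At the point, J = [[1.5000, 2.0000, 3.0000], [5.0000, 0.0000, 2.0000], [-6.0000, -4.0000, 0.0000]].
det J = -72.0000.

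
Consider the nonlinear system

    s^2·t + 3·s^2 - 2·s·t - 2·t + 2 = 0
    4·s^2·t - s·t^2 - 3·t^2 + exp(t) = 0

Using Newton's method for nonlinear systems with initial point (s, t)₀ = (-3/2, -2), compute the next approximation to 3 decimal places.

(0.738, -3.381)

At (-3/2, -2): F = (2.250, -23.86466).
Jacobian J = [[2·s·t + 6·s - 2·t, s^2 - 2·s - 2], [8·s·t - t^2, 4·s^2 - 2·s·t - 6·t + exp(t)]].
At the point, J = [[1.000, 3.250], [20.000, 15.13534]] (det J = -49.86466).
Solving J·Δ = −F gives Δ = (2.238, -1.381).
Then the next iterate is (s, t)₁ = (0.738, -3.381).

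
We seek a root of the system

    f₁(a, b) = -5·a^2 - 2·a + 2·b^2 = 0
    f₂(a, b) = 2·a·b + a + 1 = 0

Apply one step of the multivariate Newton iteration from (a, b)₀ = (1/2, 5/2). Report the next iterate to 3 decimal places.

(0.056, 1.164)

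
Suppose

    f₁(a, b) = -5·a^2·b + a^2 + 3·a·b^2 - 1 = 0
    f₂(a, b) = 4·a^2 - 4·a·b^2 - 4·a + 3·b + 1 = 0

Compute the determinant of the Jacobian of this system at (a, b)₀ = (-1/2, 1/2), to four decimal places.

-13.5000

J = [[-10·a·b + 2·a + 3·b^2, -5·a^2 + 6·a·b], [8·a - 4·b^2 - 4, -8·a·b + 3]].
At the point, J = [[2.2500, -2.7500], [-9.0000, 5.0000]].
det J = -13.5000.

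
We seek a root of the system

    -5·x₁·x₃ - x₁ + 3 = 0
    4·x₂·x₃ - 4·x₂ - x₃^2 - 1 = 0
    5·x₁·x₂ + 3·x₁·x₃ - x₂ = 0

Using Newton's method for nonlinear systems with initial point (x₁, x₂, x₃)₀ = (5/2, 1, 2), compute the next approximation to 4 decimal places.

At (5/2, 1, 2): F = (-24.5000, -1.0000, 26.5000).
Jacobian J = [[-5·x₃ - 1, 0, -5·x₁], [0, 4·x₃ - 4, 4·x₂ - 2·x₃], [5·x₂ + 3·x₃, 5·x₁ - 1, 3·x₁]].
At the point, J = [[-11.0000, 0.0000, -12.5000], [0.0000, 4.0000, 0.0000], [11.0000, 11.5000, 7.5000]] (det J = 220.0000).
Solving J·Δ = −F gives Δ = (-3.3352, 0.2500, 0.9750).
Then the next iterate is (x₁, x₂, x₃)₁ = (-0.8352, 1.2500, 2.9750).

(-0.8352, 1.2500, 2.9750)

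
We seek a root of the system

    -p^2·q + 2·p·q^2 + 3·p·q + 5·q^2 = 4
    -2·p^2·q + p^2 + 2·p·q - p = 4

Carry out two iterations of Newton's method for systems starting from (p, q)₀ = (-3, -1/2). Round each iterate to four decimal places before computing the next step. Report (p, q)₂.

(-0.9166, -0.6957)

At (-3, -1/2): F = (4.7500, 20.0000).
Jacobian J = [[-2·p·q + 2·q^2 + 3·q, -p^2 + 4·p·q + 3·p + 10·q], [-4·p·q + 2·p + 2·q - 1, -2·p^2 + 2·p]].
At the point, J = [[-4.0000, -17.0000], [-14.0000, -24.0000]] (det J = -142.0000).
Solving J·Δ = −F gives Δ = (1.5915, -0.0951).
Then the next iterate is (p, q)₁ = (-1.4085, -0.5951).
Round to (-1.4085, -0.5951) and repeat: F = (0.468294, 3.429974), J = [[-2.753409, -8.807579], [-8.359993, -6.784745]].
Δ = (0.4919, -0.1006), so (p, q)₂ = (-0.9166, -0.6957).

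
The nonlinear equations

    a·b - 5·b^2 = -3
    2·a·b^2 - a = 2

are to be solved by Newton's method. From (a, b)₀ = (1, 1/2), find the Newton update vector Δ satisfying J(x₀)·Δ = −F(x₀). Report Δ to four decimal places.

(-5.5000, -0.1250)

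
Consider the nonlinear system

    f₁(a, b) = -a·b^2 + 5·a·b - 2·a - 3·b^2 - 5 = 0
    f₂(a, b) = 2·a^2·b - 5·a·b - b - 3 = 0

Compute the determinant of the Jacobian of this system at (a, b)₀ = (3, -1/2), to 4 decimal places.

64.0000

J = [[-b^2 + 5·b - 2, -2·a·b + 5·a - 6·b], [4·a·b - 5·b, 2·a^2 - 5·a - 1]].
At the point, J = [[-4.7500, 21.0000], [-3.5000, 2.0000]].
det J = 64.0000.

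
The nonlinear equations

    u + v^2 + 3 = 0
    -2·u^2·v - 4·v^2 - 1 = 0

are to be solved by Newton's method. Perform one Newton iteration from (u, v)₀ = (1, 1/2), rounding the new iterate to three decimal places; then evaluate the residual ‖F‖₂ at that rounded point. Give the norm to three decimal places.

95.296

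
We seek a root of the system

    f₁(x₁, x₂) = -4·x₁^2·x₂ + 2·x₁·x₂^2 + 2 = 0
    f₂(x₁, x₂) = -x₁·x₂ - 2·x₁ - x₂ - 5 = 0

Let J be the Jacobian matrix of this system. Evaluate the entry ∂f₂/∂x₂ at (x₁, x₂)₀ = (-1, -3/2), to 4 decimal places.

0.0000

∂f₂/∂x₂ = -x₁ - 1.
At (-1, -3/2) this is 0.0000.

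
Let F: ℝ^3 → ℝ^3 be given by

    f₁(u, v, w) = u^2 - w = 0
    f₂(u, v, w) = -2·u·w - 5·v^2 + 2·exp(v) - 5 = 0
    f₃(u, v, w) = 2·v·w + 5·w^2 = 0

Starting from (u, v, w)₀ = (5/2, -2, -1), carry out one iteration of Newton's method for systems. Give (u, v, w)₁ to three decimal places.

At (5/2, -2, -1): F = (7.250, -19.72933, 9.000).
Jacobian J = [[2·u, 0, -1], [-2·w, -10·v + 2·exp(v), -2·u], [0, 2·w, 2·v + 10·w]].
At the point, J = [[5.000, 0.000, -1.000], [2.000, 20.27067, -5.000], [0.000, -2.000, -14.000]] (det J = -1464.94694).
Solving J·Δ = −F gives Δ = (-1.356, 1.223, 0.468).
Then the next iterate is (u, v, w)₁ = (1.144, -0.777, -0.532).

(1.144, -0.777, -0.532)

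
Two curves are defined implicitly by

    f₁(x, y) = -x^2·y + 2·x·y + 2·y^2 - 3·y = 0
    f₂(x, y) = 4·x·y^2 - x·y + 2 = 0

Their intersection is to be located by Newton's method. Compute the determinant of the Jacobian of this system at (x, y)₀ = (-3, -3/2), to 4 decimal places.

J = [[-2·x·y + 2·y, -x^2 + 2·x + 4·y - 3], [4·y^2 - y, 8·x·y - x]].
At the point, J = [[-12.0000, -24.0000], [10.5000, 39.0000]].
det J = -216.0000.

-216.0000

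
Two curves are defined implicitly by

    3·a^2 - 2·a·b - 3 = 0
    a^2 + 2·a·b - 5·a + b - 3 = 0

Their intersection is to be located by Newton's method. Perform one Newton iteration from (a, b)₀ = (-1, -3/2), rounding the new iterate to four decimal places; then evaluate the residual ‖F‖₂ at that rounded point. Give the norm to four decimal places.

1.3134

At (-1, -3/2): F = (-3.0000, 4.5000).
Jacobian J = [[6·a - 2·b, -2·a], [2·a + 2·b - 5, 2·a + 1]].
At the point, J = [[-3.0000, 2.0000], [-10.0000, -1.0000]] (det J = 23.0000).
Solving J·Δ = −F gives Δ = (0.2609, 1.8913).
Then the next iterate is (a, b)₁ = (-0.7391, 0.3913).
Re-evaluating at (-0.7391, 0.3913): F = (-0.782774, 1.054649), so ‖F‖₂ = 1.3134.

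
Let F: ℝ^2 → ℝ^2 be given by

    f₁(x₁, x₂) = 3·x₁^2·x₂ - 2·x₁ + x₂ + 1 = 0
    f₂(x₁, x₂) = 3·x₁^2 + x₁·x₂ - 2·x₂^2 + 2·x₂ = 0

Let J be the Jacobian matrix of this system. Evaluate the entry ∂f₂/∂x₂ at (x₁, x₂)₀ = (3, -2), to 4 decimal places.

∂f₂/∂x₂ = x₁ - 4·x₂ + 2.
At (3, -2) this is 13.0000.

13.0000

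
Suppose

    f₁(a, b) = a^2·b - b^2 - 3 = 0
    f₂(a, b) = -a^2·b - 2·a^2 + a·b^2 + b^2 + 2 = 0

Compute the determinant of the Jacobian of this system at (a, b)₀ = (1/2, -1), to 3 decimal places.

3.250

J = [[2·a·b, a^2 - 2·b], [-2·a·b - 4·a + b^2, -a^2 + 2·a·b + 2·b]].
At the point, J = [[-1.000, 2.250], [0.000, -3.250]].
det J = 3.250.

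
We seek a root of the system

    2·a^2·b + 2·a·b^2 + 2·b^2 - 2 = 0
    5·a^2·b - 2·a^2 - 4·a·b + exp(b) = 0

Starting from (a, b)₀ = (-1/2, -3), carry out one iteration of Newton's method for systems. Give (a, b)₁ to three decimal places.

(-0.341, -1.306)

At (-1/2, -3): F = (5.500, -10.20021).
Jacobian J = [[4·a·b + 2·b^2, 2·a^2 + 4·a·b + 4·b], [10·a·b - 4·a - 4·b, 5·a^2 - 4·a + exp(b)]].
At the point, J = [[24.000, -5.500], [29.000, 3.29979]] (det J = 238.69489).
Solving J·Δ = −F gives Δ = (0.159, 1.694).
Then the next iterate is (a, b)₁ = (-0.341, -1.306).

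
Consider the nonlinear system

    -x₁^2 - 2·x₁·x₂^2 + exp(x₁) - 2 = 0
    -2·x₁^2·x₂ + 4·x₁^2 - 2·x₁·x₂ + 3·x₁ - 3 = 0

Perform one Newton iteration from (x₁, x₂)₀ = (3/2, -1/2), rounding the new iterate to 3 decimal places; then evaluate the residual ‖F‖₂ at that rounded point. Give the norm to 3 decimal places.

3.363

At (3/2, -1/2): F = (-0.51831, 14.250).
Jacobian J = [[-2·x₁ - 2·x₂^2 + exp(x₁), -4·x₁·x₂], [-4·x₁·x₂ + 8·x₁ - 2·x₂ + 3, -2·x₁^2 - 2·x₁]].
At the point, J = [[0.98169, 3.000], [19.000, -7.500]] (det J = -64.36267).
Solving J·Δ = −F gives Δ = (-0.604, 0.370).
Then the next iterate is (x₁, x₂)₁ = (0.896, -0.130).
Re-evaluating at (0.896, -0.130): F = (-0.38332, 3.34096), so ‖F‖₂ = 3.363.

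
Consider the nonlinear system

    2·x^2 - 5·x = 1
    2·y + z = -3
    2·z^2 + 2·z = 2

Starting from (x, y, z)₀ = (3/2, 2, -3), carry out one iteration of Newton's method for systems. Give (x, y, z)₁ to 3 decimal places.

(5.500, -0.500, -2.000)

At (3/2, 2, -3): F = (-4.000, 4.000, 10.000).
Jacobian J = [[4·x - 5, 0, 0], [0, 2, 1], [0, 0, 4·z + 2]].
At the point, J = [[1.000, 0.000, 0.000], [0.000, 2.000, 1.000], [0.000, 0.000, -10.000]] (det J = -20.000).
Solving J·Δ = −F gives Δ = (4.000, -2.500, 1.000).
Then the next iterate is (x, y, z)₁ = (5.500, -0.500, -2.000).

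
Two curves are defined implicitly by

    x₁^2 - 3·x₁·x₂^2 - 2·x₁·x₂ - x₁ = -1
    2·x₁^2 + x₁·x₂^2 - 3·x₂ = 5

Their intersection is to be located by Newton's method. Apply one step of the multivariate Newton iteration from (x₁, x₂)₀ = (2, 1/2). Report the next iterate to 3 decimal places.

At (2, 1/2): F = (-0.500, 2.000).
Jacobian J = [[2·x₁ - 3·x₂^2 - 2·x₂ - 1, -6·x₁·x₂ - 2·x₁], [4·x₁ + x₂^2, 2·x₁·x₂ - 3]].
At the point, J = [[1.250, -10.000], [8.250, -1.000]] (det J = 81.250).
Solving J·Δ = −F gives Δ = (-0.252, -0.082).
Then the next iterate is (x₁, x₂)₁ = (1.748, 0.418).

(1.748, 0.418)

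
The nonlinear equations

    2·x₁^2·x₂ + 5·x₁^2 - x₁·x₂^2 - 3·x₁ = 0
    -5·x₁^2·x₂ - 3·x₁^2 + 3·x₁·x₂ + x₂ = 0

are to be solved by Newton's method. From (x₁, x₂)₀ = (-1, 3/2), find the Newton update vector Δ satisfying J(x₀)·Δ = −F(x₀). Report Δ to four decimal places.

(1.1882, 2.4000)

At (-1, 3/2): F = (13.2500, -13.5000).
Jacobian J = [[4·x₁·x₂ + 10·x₁ - x₂^2 - 3, 2·x₁^2 - 2·x₁·x₂], [-10·x₁·x₂ - 6·x₁ + 3·x₂, -5·x₁^2 + 3·x₁ + 1]].
At the point, J = [[-21.2500, 5.0000], [25.5000, -7.0000]] (det J = 21.2500).
Solving J·Δ = −F gives Δ = (1.1882, 2.4000).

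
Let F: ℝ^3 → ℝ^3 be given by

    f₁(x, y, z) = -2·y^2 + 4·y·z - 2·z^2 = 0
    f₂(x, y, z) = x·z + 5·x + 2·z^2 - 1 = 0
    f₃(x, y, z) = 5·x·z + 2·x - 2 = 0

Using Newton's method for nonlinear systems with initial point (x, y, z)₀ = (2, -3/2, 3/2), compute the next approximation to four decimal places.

(4.6364, -4.2045, -2.7045)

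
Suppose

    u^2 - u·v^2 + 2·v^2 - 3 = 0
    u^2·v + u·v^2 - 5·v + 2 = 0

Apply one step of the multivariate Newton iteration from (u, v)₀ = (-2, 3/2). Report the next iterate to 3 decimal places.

(-1.752, 0.796)

At (-2, 3/2): F = (10.000, -4.000).
Jacobian J = [[2·u - v^2, -2·u·v + 4·v], [2·u·v + v^2, u^2 + 2·u·v - 5]].
At the point, J = [[-6.250, 12.000], [-3.750, -7.000]] (det J = 88.750).
Solving J·Δ = −F gives Δ = (0.248, -0.704).
Then the next iterate is (u, v)₁ = (-1.752, 0.796).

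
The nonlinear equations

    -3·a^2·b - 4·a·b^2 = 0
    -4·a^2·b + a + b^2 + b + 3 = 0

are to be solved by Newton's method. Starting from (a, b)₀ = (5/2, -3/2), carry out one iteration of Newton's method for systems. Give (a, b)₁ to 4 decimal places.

(1.5970, -0.9164)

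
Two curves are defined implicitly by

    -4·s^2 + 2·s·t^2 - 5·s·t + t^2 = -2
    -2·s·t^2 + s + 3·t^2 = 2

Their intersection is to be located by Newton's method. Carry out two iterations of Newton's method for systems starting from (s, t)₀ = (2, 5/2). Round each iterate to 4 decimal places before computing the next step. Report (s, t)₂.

(1.4562, 2.5195)

At (2, 5/2): F = (-7.7500, -6.2500).
Jacobian J = [[-8·s + 2·t^2 - 5·t, 4·s·t - 5·s + 2·t], [-2·t^2 + 1, -4·s·t + 6·t]].
At the point, J = [[-16.0000, 15.0000], [-11.5000, -5.0000]] (det J = 252.5000).
Solving J·Δ = −F gives Δ = (-0.5248, -0.0431).
Then the next iterate is (s, t)₁ = (1.4752, 2.4569).
Round to (1.4752, 2.4569) and repeat: F = (-0.980927, -0.225397), J = [[-12.013385, 12.035476], [-11.072715, 0.243724]].
Δ = (-0.0190, 0.0626), so (s, t)₂ = (1.4562, 2.5195).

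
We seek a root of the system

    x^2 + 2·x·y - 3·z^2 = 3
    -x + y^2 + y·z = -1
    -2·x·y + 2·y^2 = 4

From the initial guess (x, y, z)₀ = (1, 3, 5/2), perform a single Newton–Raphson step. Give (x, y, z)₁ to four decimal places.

(-0.0825, 1.5505, 0.7461)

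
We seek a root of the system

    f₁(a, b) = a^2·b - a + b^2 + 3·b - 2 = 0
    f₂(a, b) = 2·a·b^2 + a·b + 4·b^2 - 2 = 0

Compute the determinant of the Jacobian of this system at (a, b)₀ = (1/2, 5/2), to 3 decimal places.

-85.500

J = [[2·a·b - 1, a^2 + 2·b + 3], [2·b^2 + b, 4·a·b + a + 8·b]].
At the point, J = [[1.500, 8.250], [15.000, 25.500]].
det J = -85.500.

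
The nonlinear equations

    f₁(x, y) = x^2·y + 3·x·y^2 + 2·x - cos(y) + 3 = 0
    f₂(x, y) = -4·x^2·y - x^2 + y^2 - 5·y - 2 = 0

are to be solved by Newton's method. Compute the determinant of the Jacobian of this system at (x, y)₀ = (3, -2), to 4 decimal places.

1082.1905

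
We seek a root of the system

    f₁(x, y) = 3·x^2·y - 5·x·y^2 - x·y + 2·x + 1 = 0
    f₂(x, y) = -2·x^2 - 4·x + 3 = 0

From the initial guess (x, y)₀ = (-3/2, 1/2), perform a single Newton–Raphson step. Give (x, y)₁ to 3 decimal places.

(-3.750, -0.361)

At (-3/2, 1/2): F = (4.000, 4.500).
Jacobian J = [[6·x·y - 5·y^2 - y + 2, 3·x^2 - 10·x·y - x], [-4·x - 4, 0]].
At the point, J = [[-4.250, 15.750], [2.000, 0.000]] (det J = -31.500).
Solving J·Δ = −F gives Δ = (-2.250, -0.861).
Then the next iterate is (x, y)₁ = (-3.750, -0.361).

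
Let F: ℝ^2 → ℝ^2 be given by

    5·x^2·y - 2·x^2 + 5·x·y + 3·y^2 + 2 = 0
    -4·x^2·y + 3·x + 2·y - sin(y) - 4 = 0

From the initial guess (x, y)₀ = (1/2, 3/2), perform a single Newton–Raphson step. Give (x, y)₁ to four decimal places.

At (1/2, 3/2): F = (13.8750, -1.997495).
Jacobian J = [[10·x·y - 4·x + 5·y, 5·x^2 + 5·x + 6·y], [-8·x·y + 3, -4·x^2 - cos(y) + 2]].
At the point, J = [[13.0000, 12.7500], [-3.0000, 0.929263]] (det J = 50.330416).
Solving J·Δ = −F gives Δ = (-0.7622, -0.3111).
Then the next iterate is (x, y)₁ = (-0.2622, 1.1889).

(-0.2622, 1.1889)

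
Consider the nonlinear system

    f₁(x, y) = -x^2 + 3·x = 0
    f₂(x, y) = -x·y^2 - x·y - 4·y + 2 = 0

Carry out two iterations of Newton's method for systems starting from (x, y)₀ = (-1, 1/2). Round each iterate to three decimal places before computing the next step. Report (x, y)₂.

At (-1, 1/2): F = (-4.000, 0.750).
Jacobian J = [[-2·x + 3, 0], [-y^2 - y, -2·x·y - x - 4]].
At the point, J = [[5.000, 0.000], [-0.750, -2.000]] (det J = -10.000).
Solving J·Δ = −F gives Δ = (0.800, 0.075).
Then the next iterate is (x, y)₁ = (-0.200, 0.575).
Round to (-0.200, 0.575) and repeat: F = (-0.640, -0.11887), J = [[3.400, 0.000], [-0.90562, -3.570]].
Δ = (0.188, -0.081), so (x, y)₂ = (-0.012, 0.494).

(-0.012, 0.494)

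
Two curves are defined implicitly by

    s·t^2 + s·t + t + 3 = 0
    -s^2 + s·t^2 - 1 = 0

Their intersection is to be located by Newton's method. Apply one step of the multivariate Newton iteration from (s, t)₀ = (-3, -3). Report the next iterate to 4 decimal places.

(-0.9697, -2.6364)

At (-3, -3): F = (-18.0000, -37.0000).
Jacobian J = [[t^2 + t, 2·s·t + s + 1], [-2·s + t^2, 2·s·t]].
At the point, J = [[6.0000, 16.0000], [15.0000, 18.0000]] (det J = -132.0000).
Solving J·Δ = −F gives Δ = (2.0303, 0.3636).
Then the next iterate is (s, t)₁ = (-0.9697, -2.6364).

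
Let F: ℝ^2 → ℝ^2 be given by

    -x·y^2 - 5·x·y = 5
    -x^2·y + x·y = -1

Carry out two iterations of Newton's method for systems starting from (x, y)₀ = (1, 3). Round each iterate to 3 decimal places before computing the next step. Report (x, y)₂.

(-1.565, -1.706)

At (1, 3): F = (-29.000, 1.000).
Jacobian J = [[-y^2 - 5·y, -2·x·y - 5·x], [-2·x·y + y, -x^2 + x]].
At the point, J = [[-24.000, -11.000], [-3.000, 0.000]] (det J = -33.000).
Solving J·Δ = −F gives Δ = (0.333, -3.364).
Then the next iterate is (x, y)₁ = (1.333, -0.364).
Round to (1.333, -0.364) and repeat: F = (-2.75056, 1.16158), J = [[1.68750, -5.69458], [0.60642, -0.44389]].
Δ = (-2.898, -1.342), so (x, y)₂ = (-1.565, -1.706).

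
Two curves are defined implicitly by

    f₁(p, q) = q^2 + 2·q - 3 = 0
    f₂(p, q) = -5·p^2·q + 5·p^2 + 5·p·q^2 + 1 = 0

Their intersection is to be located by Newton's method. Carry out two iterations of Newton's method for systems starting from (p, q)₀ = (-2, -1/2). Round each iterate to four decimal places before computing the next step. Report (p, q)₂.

(-2.1917, 1.5956)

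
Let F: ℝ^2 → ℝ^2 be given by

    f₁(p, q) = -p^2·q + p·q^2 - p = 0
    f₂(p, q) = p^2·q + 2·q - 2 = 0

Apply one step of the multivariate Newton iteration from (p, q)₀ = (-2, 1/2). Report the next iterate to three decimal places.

At (-2, 1/2): F = (-0.500, 1.000).
Jacobian J = [[-2·p·q + q^2 - 1, -p^2 + 2·p·q], [2·p·q, p^2 + 2]].
At the point, J = [[1.250, -6.000], [-2.000, 6.000]] (det J = -4.500).
Solving J·Δ = −F gives Δ = (0.667, 0.056).
Then the next iterate is (p, q)₁ = (-1.333, 0.556).

(-1.333, 0.556)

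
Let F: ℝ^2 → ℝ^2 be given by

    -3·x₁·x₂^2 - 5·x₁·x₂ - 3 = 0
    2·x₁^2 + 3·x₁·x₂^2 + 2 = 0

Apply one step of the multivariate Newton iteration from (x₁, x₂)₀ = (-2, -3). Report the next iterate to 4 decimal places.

At (-2, -3): F = (21.0000, -44.0000).
Jacobian J = [[-3·x₂^2 - 5·x₂, -6·x₁·x₂ - 5·x₁], [4·x₁ + 3·x₂^2, 6·x₁·x₂]].
At the point, J = [[-12.0000, -26.0000], [19.0000, 36.0000]] (det J = 62.0000).
Solving J·Δ = −F gives Δ = (6.2581, -2.0806).
Then the next iterate is (x₁, x₂)₁ = (4.2581, -5.0806).

(4.2581, -5.0806)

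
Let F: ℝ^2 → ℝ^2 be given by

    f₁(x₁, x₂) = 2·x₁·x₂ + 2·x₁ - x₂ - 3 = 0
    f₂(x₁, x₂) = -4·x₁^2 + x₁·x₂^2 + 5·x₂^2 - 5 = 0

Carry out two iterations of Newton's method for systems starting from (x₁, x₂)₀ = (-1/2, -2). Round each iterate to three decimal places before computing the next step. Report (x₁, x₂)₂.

(-1.144, -1.617)

At (-1/2, -2): F = (0.000, 12.000).
Jacobian J = [[2·x₂ + 2, 2·x₁ - 1], [-8·x₁ + x₂^2, 2·x₁·x₂ + 10·x₂]].
At the point, J = [[-2.000, -2.000], [8.000, -18.000]] (det J = 52.000).
Solving J·Δ = −F gives Δ = (-0.462, 0.462).
Then the next iterate is (x₁, x₂)₁ = (-0.962, -1.538).
Round to (-0.962, -1.538) and repeat: F = (-0.42689, 0.84989), J = [[-1.076, -2.924], [10.06144, -12.42089]].
Δ = (-0.182, -0.079), so (x₁, x₂)₂ = (-1.144, -1.617).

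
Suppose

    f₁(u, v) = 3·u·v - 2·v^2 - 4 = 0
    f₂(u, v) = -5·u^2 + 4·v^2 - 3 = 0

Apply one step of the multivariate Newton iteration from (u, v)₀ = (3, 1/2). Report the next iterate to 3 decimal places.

(1.477, 0.826)

At (3, 1/2): F = (0.000, -47.000).
Jacobian J = [[3·v, 3·u - 4·v], [-10·u, 8·v]].
At the point, J = [[1.500, 7.000], [-30.000, 4.000]] (det J = 216.000).
Solving J·Δ = −F gives Δ = (-1.523, 0.326).
Then the next iterate is (u, v)₁ = (1.477, 0.826).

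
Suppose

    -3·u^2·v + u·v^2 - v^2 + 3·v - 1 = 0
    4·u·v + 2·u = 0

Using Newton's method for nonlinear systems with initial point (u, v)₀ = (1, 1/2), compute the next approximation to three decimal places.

(0.636, -0.136)

At (1, 1/2): F = (-1.000, 4.000).
Jacobian J = [[-6·u·v + v^2, -3·u^2 + 2·u·v - 2·v + 3], [4·v + 2, 4·u]].
At the point, J = [[-2.750, 0.000], [4.000, 4.000]] (det J = -11.000).
Solving J·Δ = −F gives Δ = (-0.364, -0.636).
Then the next iterate is (u, v)₁ = (0.636, -0.136).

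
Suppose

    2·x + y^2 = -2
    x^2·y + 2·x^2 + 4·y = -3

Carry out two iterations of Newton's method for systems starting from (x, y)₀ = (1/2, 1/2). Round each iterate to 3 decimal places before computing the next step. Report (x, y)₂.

(-1.022, -1.060)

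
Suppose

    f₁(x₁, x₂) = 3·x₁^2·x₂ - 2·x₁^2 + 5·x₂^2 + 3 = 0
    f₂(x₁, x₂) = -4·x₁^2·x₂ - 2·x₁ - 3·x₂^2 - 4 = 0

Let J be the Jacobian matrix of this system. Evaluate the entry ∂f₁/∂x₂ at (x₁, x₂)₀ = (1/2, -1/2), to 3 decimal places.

-4.250

∂f₁/∂x₂ = 3·x₁^2 + 10·x₂.
At (1/2, -1/2) this is -4.250.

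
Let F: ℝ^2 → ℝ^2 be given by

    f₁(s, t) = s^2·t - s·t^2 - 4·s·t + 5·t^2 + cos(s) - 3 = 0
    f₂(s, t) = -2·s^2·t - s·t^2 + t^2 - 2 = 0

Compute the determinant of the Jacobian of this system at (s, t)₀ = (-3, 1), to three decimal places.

-298.411

J = [[2·s·t - t^2 - 4·t - sin(s), s^2 - 2·s·t - 4·s + 10·t], [-4·s·t - t^2, -2·s^2 - 2·s·t + 2·t]].
At the point, J = [[-10.85888, 37.000], [11.000, -10.000]].
det J = -298.411.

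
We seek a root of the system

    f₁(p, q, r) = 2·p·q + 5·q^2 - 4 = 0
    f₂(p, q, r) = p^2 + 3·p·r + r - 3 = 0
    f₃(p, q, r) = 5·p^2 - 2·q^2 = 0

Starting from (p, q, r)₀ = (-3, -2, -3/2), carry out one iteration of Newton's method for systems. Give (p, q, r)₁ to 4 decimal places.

(-1.5394, -1.1478, -1.1670)

At (-3, -2, -3/2): F = (28.0000, 18.0000, 37.0000).
Jacobian J = [[2·q, 2·p + 10·q, 0], [2·p + 3·r, 0, 3·p + 1], [10·p, -4·q, 0]].
At the point, J = [[-4.0000, -26.0000, 0.0000], [-10.5000, 0.0000, -8.0000], [-30.0000, 8.0000, 0.0000]] (det J = -6496.0000).
Solving J·Δ = −F gives Δ = (1.4606, 0.8522, 0.3330).
Then the next iterate is (p, q, r)₁ = (-1.5394, -1.1478, -1.1670).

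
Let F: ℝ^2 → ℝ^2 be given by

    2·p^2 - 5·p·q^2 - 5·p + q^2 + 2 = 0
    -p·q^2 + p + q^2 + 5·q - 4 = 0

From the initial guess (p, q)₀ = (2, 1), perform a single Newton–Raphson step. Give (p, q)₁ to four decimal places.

At (2, 1): F = (-9.0000, 2.0000).
Jacobian J = [[4·p - 5·q^2 - 5, -10·p·q + 2·q], [-q^2 + 1, -2·p·q + 2·q + 5]].
At the point, J = [[-2.0000, -18.0000], [0.0000, 3.0000]] (det J = -6.0000).
Solving J·Δ = −F gives Δ = (1.5000, -0.6667).
Then the next iterate is (p, q)₁ = (3.5000, 0.3333).

(3.5000, 0.3333)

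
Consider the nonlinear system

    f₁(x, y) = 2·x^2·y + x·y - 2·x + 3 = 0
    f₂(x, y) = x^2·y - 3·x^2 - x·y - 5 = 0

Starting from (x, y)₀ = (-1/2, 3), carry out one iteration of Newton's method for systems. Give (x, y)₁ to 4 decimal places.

At (-1/2, 3): F = (4.0000, -3.5000).
Jacobian J = [[4·x·y + y - 2, 2·x^2 + x], [2·x·y - 6·x - y, x^2 - x]].
At the point, J = [[-5.0000, 0.0000], [-3.0000, 0.7500]] (det J = -3.7500).
Solving J·Δ = −F gives Δ = (0.8000, 7.8667).
Then the next iterate is (x, y)₁ = (0.3000, 10.8667).

(0.3000, 10.8667)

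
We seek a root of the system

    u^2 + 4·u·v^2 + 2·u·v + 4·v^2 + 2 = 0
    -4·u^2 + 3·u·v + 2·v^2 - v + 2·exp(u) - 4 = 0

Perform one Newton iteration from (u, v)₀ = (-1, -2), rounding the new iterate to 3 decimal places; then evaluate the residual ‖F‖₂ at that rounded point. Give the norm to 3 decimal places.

At (-1, -2): F = (7.000, 8.73576).
Jacobian J = [[2·u + 4·v^2 + 2·v, 8·u·v + 2·u + 8·v], [-8·u + 3·v + 2·exp(u), 3·u + 4·v - 1]].
At the point, J = [[10.000, -2.000], [2.73576, -12.000]] (det J = -114.52848).
Solving J·Δ = −F gives Δ = (-0.581, 0.596).
Then the next iterate is (u, v)₁ = (-1.581, -1.404).
Re-evaluating at (-1.581, -1.404): F = (4.35790, -1.58110), so ‖F‖₂ = 4.636.

4.636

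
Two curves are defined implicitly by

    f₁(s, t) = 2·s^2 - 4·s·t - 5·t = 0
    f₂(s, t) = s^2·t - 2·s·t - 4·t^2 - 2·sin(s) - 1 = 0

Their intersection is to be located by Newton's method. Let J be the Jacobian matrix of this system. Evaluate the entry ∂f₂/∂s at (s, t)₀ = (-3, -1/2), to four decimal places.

5.9800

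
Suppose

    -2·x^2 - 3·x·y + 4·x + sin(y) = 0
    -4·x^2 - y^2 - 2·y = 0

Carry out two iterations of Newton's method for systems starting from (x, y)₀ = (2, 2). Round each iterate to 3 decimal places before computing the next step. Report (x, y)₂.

At (2, 2): F = (-11.09070, -24.000).
Jacobian J = [[-4·x - 3·y + 4, -3·x + cos(y)], [-8·x, -2·y - 2]].
At the point, J = [[-10.000, -6.41615], [-16.000, -6.000]] (det J = -42.65835).
Solving J·Δ = −F gives Δ = (-2.050, 1.466).
Then the next iterate is (x, y)₁ = (-0.050, 3.466).
Round to (-0.050, 3.466) and repeat: F = (-0.00385, -18.95516), J = [[-6.198, -0.79784], [0.400, -8.932]].
Δ = (0.271, -2.110), so (x, y)₂ = (0.221, 1.356).

(0.221, 1.356)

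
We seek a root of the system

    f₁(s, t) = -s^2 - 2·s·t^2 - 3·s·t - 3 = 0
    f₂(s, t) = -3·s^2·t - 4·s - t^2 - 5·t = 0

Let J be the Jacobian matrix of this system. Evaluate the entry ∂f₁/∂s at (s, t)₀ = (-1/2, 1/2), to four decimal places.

∂f₁/∂s = -2·s - 2·t^2 - 3·t.
At (-1/2, 1/2) this is -1.0000.

-1.0000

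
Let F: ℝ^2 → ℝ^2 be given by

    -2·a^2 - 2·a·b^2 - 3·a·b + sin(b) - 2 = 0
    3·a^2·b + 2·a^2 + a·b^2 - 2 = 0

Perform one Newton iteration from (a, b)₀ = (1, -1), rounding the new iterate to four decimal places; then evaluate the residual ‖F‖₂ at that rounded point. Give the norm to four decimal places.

3.1072

At (1, -1): F = (-3.841471, -2.0000).
Jacobian J = [[-4·a - 2·b^2 - 3·b, -4·a·b - 3·a + cos(b)], [6·a·b + 4·a + b^2, 3·a^2 + 2·a·b]].
At the point, J = [[-3.0000, 1.540302], [-1.0000, 1.0000]] (det J = -1.459698).
Solving J·Δ = −F gives Δ = (-0.5212, 1.4788).
Then the next iterate is (a, b)₁ = (0.4788, 0.4788).
Re-evaluating at (0.4788, 0.4788): F = (-2.905062, -1.102443), so ‖F‖₂ = 3.1072.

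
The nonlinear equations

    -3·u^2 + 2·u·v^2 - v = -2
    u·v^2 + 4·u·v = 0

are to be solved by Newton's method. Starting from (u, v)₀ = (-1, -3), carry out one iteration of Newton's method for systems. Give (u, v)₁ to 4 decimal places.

At (-1, -3): F = (-16.0000, 3.0000).
Jacobian J = [[-6·u + 2·v^2, 4·u·v - 1], [v^2 + 4·v, 2·u·v + 4·u]].
At the point, J = [[24.0000, 11.0000], [-3.0000, 2.0000]] (det J = 81.0000).
Solving J·Δ = −F gives Δ = (0.8025, -0.2963).
Then the next iterate is (u, v)₁ = (-0.1975, -3.2963).

(-0.1975, -3.2963)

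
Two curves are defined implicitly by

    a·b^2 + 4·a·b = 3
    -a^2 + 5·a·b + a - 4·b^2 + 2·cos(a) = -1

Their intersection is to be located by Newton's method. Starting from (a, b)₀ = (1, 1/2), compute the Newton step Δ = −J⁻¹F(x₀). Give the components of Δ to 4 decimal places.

(5.8941, -2.5023)

At (1, 1/2): F = (-0.7500, 3.580605).
Jacobian J = [[b^2 + 4·b, 2·a·b + 4·a], [-2·a + 5·b - 2·sin(a) + 1, 5·a - 8·b]].
At the point, J = [[2.2500, 5.0000], [-0.182942, 1.0000]] (det J = 3.164710).
Solving J·Δ = −F gives Δ = (5.8941, -2.5023).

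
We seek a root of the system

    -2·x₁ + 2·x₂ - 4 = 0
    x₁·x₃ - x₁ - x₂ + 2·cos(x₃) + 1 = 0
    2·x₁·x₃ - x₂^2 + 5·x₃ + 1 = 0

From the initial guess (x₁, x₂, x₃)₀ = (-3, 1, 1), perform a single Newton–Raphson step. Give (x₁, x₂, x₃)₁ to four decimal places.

At (-3, 1, 1): F = (4.0000, 1.080605, -1.0000).
Jacobian J = [[-2, 2, 0], [x₃ - 1, -1, x₁ - 2·sin(x₃)], [2·x₃, -2·x₂, 2·x₁ + 5]].
At the point, J = [[-2.0000, 2.0000, 0.0000], [0.0000, -1.0000, -4.682942], [2.0000, -2.0000, -1.0000]] (det J = -2.0000).
Solving J·Δ = −F gives Δ = (-10.9682, -12.9682, 3.0000).
Then the next iterate is (x₁, x₂, x₃)₁ = (-13.9682, -11.9682, 4.0000).

(-13.9682, -11.9682, 4.0000)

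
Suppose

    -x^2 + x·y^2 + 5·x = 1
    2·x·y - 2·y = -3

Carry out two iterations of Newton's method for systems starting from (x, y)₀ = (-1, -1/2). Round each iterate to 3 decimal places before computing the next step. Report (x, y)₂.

(0.202, 1.474)

At (-1, -1/2): F = (-7.250, 5.000).
Jacobian J = [[-2·x + y^2 + 5, 2·x·y], [2·y, 2·x - 2]].
At the point, J = [[7.250, 1.000], [-1.000, -4.000]] (det J = -28.000).
Solving J·Δ = −F gives Δ = (0.857, 1.036).
Then the next iterate is (x, y)₁ = (-0.143, 0.536).
Round to (-0.143, 0.536) and repeat: F = (-1.77653, 1.77470), J = [[5.57330, -0.15330], [1.072, -2.286]].
Δ = (0.345, 0.938), so (x, y)₂ = (0.202, 1.474).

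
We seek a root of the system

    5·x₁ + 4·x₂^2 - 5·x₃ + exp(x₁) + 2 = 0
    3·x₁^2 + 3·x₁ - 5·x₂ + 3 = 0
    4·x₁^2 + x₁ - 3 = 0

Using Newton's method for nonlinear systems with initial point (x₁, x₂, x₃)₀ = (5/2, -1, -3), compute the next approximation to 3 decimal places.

(1.333, 1.650, -2.113)

At (5/2, -1, -3): F = (45.68249, 34.250, 24.500).
Jacobian J = [[exp(x₁) + 5, 8·x₂, -5], [6·x₁ + 3, -5, 0], [8·x₁ + 1, 0, 0]].
At the point, J = [[17.18249, -8.000, -5.000], [18.000, -5.000, 0.000], [21.000, 0.000, 0.000]] (det J = -525.000).
Solving J·Δ = −F gives Δ = (-1.167, 2.650, 0.887).
Then the next iterate is (x₁, x₂, x₃)₁ = (1.333, 1.650, -2.113).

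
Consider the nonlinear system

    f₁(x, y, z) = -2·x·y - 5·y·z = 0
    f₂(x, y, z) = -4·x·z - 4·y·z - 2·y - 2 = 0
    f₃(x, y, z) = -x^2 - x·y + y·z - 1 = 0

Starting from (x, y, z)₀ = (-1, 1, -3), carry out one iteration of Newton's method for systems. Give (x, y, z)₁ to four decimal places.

At (-1, 1, -3): F = (17.0000, -4.0000, -4.0000).
Jacobian J = [[-2·y, -2·x - 5·z, -5·y], [-4·z, -4·z - 2, -4·x - 4·y], [-2·x - y, -x + z, y]].
At the point, J = [[-2.0000, 17.0000, -5.0000], [12.0000, 10.0000, 0.0000], [1.0000, -2.0000, 1.0000]] (det J = -54.0000).
Solving J·Δ = −F gives Δ = (-0.0370, 0.4444, 4.9259).
Then the next iterate is (x, y, z)₁ = (-1.0370, 1.4444, 1.9259).

(-1.0370, 1.4444, 1.9259)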